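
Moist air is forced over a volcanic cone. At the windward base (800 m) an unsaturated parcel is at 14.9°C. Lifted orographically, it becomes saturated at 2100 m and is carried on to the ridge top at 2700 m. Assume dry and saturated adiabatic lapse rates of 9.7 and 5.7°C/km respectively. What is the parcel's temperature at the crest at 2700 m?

800 → 2100 m (dry, 9.7°C/km): ΔT = -9.7 × 1.3 = -12.61°C → T = 2.29°C
2100 → 2700 m (saturated, 5.7°C/km): ΔT = -5.7 × 0.6 = -3.42°C → T = -1.13°C

-1.13°C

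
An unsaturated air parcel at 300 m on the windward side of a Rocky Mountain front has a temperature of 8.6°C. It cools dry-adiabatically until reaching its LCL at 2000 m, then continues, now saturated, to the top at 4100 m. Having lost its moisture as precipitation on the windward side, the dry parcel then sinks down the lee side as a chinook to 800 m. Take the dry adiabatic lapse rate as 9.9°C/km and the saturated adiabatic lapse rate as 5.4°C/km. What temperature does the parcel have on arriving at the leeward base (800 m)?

13.1°C

300 → 2000 m (dry, 9.9°C/km): ΔT = -9.9 × 1.7 = -16.83°C → T = -8.23°C
2000 → 4100 m (saturated, 5.4°C/km): ΔT = -5.4 × 2.1 = -11.34°C → T = -19.57°C
4100 → 800 m (dry descent, 9.9°C/km): ΔT = +9.9 × 3.3 = +32.67°C → T = 13.1°C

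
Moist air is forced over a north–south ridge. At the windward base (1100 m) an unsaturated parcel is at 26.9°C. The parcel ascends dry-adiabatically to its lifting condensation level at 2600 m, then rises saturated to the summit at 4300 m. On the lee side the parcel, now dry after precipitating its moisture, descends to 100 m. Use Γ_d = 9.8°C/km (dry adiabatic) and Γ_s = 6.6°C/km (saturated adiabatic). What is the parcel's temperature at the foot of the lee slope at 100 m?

1100 → 2600 m (dry, 9.8°C/km): ΔT = -9.8 × 1.5 = -14.7°C → T = 12.2°C
2600 → 4300 m (saturated, 6.6°C/km): ΔT = -6.6 × 1.7 = -11.22°C → T = 0.98°C
4300 → 100 m (dry descent, 9.8°C/km): ΔT = +9.8 × 4.2 = +41.16°C → T = 42.14°C

42.14°C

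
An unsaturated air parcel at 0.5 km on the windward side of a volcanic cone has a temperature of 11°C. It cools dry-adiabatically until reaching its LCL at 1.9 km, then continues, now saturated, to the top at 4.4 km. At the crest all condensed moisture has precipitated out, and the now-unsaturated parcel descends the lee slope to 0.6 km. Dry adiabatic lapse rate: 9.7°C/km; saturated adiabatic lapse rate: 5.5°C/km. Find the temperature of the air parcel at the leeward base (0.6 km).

20.53°C

Dry to 1900 m: -9.7 × 1.4 km = -13.58°C, so T = -2.58°C.
Saturated to 4400 m: -5.5 × 2.5 km = -13.75°C, so T = -16.33°C.
Dry descent to 600 m: +9.7 × 3.8 km = +36.86°C, so T = 20.53°C.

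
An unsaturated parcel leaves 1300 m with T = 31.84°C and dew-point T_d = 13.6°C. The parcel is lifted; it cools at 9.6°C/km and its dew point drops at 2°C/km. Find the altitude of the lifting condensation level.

T and T_d converge at 9.6 − 2 = 7.6°C per km
Height above start = (31.84 − 13.6) / 7.6 = 2.4 km
LCL altitude = 1300 m + 2400 m = 3700 m

3700 m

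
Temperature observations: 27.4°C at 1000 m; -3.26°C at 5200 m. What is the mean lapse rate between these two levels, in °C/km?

7.3°C/km

Γ = −ΔT/Δz = (27.4 − (-3.26)) / (5200 − 1000) m
  = 30.66°C / 4.2 km = 7.3°C/km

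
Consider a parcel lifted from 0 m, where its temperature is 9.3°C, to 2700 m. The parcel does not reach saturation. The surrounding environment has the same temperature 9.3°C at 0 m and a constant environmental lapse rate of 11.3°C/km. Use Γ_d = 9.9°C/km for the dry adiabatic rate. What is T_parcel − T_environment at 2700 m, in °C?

Parcel:
  0–2700 m, dry: Δz = 2.7 km ⇒ ΔT = -26.73°C; T = -17.43°C
Environment:
  0–2700 m, environment: Δz = 2.7 km ⇒ ΔT = -30.51°C; T = -21.21°C
T_parcel − T_env = -17.43 − (-21.21) = +3.78°C

+3.78°C (parcel warmer than environment)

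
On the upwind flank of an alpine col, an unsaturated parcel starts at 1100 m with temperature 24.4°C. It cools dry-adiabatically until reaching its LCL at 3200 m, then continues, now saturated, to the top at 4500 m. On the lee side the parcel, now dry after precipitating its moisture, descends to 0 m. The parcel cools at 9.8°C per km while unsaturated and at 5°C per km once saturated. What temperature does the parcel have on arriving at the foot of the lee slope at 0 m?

From 1100 m to 3200 m (dry): cools by 9.8 × 2.1 = 20.58°C, giving 3.82°C.
From 3200 m to 4500 m (saturated): cools by 5 × 1.3 = 6.5°C, giving -2.68°C.
From 4500 m to 0 m (dry descent): warms by 9.8 × 4.5 = 44.1°C, giving 41.42°C.

41.42°C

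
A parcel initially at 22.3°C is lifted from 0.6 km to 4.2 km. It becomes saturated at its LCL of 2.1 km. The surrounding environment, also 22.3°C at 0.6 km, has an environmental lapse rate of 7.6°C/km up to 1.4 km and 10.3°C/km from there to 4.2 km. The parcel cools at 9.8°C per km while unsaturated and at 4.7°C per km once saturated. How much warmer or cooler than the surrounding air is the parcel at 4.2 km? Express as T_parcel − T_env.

+10.35°C (parcel warmer than environment)

Parcel:
  600–2100 m, dry: Δz = 1.5 km ⇒ ΔT = -14.7°C; T = 7.6°C
  2100–4200 m, saturated: Δz = 2.1 km ⇒ ΔT = -9.87°C; T = -2.27°C
Environment:
  600–1400 m, environment, lower layer: Δz = 0.8 km ⇒ ΔT = -6.08°C; T = 16.22°C
  1400–4200 m, environment, upper layer: Δz = 2.8 km ⇒ ΔT = -28.84°C; T = -12.62°C
T_parcel − T_env = -2.27 − (-12.62) = +10.35°C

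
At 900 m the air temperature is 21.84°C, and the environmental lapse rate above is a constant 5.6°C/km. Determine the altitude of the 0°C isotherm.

4800 m

Height above start = (21.84 − 0) / 5.6 = 3.9 km
Altitude = 900 m + 3900 m = 4800 m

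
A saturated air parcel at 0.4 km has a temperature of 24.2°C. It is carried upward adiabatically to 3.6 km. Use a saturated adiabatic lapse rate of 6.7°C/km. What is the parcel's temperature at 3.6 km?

Saturated adiabatic to 3600 m: -6.7 × 3.2 km = -21.44°C, so T = 2.76°C.

2.76°C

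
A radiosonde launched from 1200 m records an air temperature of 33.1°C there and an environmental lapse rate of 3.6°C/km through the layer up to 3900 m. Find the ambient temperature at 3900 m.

1200 → 3900 m (environmental, 3.6°C/km): ΔT = -3.6 × 2.7 = -9.72°C → T = 23.38°C

23.38°C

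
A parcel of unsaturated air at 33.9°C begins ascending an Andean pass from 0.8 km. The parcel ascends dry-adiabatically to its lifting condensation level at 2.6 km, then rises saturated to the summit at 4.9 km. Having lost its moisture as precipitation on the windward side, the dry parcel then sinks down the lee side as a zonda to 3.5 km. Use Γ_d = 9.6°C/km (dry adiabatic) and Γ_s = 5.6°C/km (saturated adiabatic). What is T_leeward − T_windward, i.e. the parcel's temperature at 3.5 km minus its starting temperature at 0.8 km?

Dry to 2600 m: -9.6 × 1.8 km = -17.28°C, so T = 16.62°C.
Saturated to 4900 m: -5.6 × 2.3 km = -12.88°C, so T = 3.74°C.
Dry descent to 3500 m: +9.6 × 1.4 km = +13.44°C, so T = 17.18°C.
Net change vs windward start: 17.18 − 33.9 = -16.72°C

-16.72°C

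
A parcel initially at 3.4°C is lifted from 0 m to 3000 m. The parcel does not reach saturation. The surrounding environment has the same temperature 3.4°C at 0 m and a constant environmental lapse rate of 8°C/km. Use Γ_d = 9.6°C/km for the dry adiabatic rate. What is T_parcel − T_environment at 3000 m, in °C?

-4.8°C (parcel cooler than environment)

Parcel:
  0 → 3000 m (dry, 9.6°C/km): ΔT = -9.6 × 3 = -28.8°C → T = -25.4°C
Environment:
  0 → 3000 m (environment, 8°C/km): ΔT = -8 × 3 = -24°C → T = -20.6°C
T_parcel − T_env = -25.4 − (-20.6) = -4.8°C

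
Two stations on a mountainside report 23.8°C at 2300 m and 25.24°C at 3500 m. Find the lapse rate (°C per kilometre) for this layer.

Γ = −ΔT/Δz = (23.8 − 25.24) / (3500 − 2300) m
  = -1.44°C / 1.2 km = -1.2°C/km

-1.2°C/km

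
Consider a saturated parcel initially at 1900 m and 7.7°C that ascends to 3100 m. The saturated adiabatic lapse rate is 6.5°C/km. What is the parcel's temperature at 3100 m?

-0.1°C

From 1900 m to 3100 m (saturated adiabatic): cools by 6.5 × 1.2 = 7.8°C, giving -0.1°C.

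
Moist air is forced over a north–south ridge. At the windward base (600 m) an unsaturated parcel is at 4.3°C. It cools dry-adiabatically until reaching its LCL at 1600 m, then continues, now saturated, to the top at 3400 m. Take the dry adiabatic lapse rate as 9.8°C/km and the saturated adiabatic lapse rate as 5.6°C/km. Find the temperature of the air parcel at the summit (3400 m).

-15.58°C

600 → 1600 m (dry, 9.8°C/km): ΔT = -9.8 × 1 = -9.8°C → T = -5.5°C
1600 → 3400 m (saturated, 5.6°C/km): ΔT = -5.6 × 1.8 = -10.08°C → T = -15.58°C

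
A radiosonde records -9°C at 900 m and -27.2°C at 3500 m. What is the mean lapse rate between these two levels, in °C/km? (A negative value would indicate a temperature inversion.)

Γ = −ΔT/Δz = (-9 − (-27.2)) / (3500 − 900) m
  = 18.2°C / 2.6 km = 7°C/km

7°C/km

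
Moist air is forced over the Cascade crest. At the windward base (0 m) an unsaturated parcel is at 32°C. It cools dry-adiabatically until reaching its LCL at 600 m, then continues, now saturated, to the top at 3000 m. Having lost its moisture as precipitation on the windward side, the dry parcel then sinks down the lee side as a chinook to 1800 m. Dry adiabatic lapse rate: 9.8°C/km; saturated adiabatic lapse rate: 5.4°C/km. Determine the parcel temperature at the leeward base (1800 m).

From 0 m to 600 m (dry): cools by 9.8 × 0.6 = 5.88°C, giving 26.12°C.
From 600 m to 3000 m (saturated): cools by 5.4 × 2.4 = 12.96°C, giving 13.16°C.
From 3000 m to 1800 m (dry descent): warms by 9.8 × 1.2 = 11.76°C, giving 24.92°C.

24.92°C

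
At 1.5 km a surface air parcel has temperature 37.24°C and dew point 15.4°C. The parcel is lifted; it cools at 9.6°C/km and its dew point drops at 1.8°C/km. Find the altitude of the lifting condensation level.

4.3 km

T and T_d converge at 9.6 − 1.8 = 7.8°C per km
Height above start = (37.24 − 15.4) / 7.8 = 2.8 km
LCL altitude = 1500 m + 2800 m = 4300 m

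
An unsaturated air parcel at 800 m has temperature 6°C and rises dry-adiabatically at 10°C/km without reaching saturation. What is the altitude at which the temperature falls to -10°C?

Height above start = (6 − (-10)) / 10 = 1.6 km
Altitude = 800 m + 1600 m = 2400 m

2400 m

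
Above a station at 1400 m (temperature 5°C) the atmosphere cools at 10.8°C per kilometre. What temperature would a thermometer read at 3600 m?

1400–3600 m, environmental: Δz = 2.2 km ⇒ ΔT = -23.76°C; T = -18.76°C

-18.76°C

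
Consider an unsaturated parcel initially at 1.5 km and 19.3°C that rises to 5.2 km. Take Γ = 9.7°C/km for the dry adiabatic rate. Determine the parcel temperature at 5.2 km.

-16.59°C

1500 → 5200 m (dry adiabatic, 9.7°C/km): ΔT = -9.7 × 3.7 = -35.89°C → T = -16.59°C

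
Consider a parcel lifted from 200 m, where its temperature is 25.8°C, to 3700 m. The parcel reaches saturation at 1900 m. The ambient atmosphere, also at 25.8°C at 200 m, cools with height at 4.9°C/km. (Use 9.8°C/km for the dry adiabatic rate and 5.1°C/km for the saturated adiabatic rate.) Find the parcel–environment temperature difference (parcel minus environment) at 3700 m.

Parcel:
  From 200 m to 1900 m (dry): cools by 9.8 × 1.7 = 16.66°C, giving 9.14°C.
  From 1900 m to 3700 m (saturated): cools by 5.1 × 1.8 = 9.18°C, giving -0.04°C.
Environment:
  From 200 m to 3700 m (environment): cools by 4.9 × 3.5 = 17.15°C, giving 8.65°C.
T_parcel − T_env = -0.04 − 8.65 = -8.69°C

-8.69°C (parcel cooler than environment)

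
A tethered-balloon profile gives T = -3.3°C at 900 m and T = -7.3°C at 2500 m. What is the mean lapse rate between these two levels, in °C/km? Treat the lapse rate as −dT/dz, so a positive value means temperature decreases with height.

Γ = −ΔT/Δz = (-3.3 − (-7.3)) / (2500 − 900) m
  = 4°C / 1.6 km = 2.5°C/km

2.5°C/km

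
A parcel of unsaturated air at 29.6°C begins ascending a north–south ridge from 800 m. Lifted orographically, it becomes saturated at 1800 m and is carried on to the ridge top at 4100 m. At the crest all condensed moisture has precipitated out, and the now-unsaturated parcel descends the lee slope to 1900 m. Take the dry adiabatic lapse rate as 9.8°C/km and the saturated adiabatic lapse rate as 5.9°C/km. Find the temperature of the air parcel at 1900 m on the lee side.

From 800 m to 1800 m (dry): cools by 9.8 × 1 = 9.8°C, giving 19.8°C.
From 1800 m to 4100 m (saturated): cools by 5.9 × 2.3 = 13.57°C, giving 6.23°C.
From 4100 m to 1900 m (dry descent): warms by 9.8 × 2.2 = 21.56°C, giving 27.79°C.

27.79°C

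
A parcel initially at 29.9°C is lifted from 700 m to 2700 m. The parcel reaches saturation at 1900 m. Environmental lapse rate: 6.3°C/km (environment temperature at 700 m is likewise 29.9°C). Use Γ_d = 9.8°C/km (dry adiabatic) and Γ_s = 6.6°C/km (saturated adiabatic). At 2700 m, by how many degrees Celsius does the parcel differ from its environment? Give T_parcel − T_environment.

Parcel:
  700 → 1900 m (dry, 9.8°C/km): ΔT = -9.8 × 1.2 = -11.76°C → T = 18.14°C
  1900 → 2700 m (saturated, 6.6°C/km): ΔT = -6.6 × 0.8 = -5.28°C → T = 12.86°C
Environment:
  700 → 2700 m (environment, 6.3°C/km): ΔT = -6.3 × 2 = -12.6°C → T = 17.3°C
T_parcel − T_env = 12.86 − 17.3 = -4.44°C

-4.44°C (parcel cooler than environment)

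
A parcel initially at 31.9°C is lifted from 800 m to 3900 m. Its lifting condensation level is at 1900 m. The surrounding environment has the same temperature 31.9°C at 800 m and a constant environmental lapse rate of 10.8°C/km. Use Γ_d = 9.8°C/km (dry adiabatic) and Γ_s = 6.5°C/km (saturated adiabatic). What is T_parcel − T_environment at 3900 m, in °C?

+9.7°C (parcel warmer than environment)

Parcel:
  From 800 m to 1900 m (dry): cools by 9.8 × 1.1 = 10.78°C, giving 21.12°C.
  From 1900 m to 3900 m (saturated): cools by 6.5 × 2 = 13°C, giving 8.12°C.
Environment:
  From 800 m to 3900 m (environment): cools by 10.8 × 3.1 = 33.48°C, giving -1.58°C.
T_parcel − T_env = 8.12 − (-1.58) = +9.7°C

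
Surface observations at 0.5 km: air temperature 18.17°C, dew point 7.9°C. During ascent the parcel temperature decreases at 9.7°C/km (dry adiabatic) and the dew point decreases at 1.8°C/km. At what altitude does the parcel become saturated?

1.8 km

T and T_d converge at 9.7 − 1.8 = 7.9°C per km
Height above start = (18.17 − 7.9) / 7.9 = 1.3 km
LCL altitude = 500 m + 1300 m = 1800 m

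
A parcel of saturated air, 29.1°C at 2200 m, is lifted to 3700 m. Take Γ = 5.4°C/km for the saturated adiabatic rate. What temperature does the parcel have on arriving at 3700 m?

2200–3700 m, saturated adiabatic: Δz = 1.5 km ⇒ ΔT = -8.1°C; T = 21°C

21°C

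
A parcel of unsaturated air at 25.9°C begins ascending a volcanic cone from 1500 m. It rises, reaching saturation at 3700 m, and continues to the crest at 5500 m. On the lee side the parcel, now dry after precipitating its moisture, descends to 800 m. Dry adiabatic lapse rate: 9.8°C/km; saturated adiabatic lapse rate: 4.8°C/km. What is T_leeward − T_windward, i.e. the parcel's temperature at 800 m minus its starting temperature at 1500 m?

1500–3700 m, dry: Δz = 2.2 km ⇒ ΔT = -21.56°C; T = 4.34°C
3700–5500 m, saturated: Δz = 1.8 km ⇒ ΔT = -8.64°C; T = -4.3°C
5500–800 m, dry descent: Δz = 4.7 km ⇒ ΔT = +46.06°C; T = 41.76°C
Net change vs windward start: 41.76 − 25.9 = +15.86°C

+15.86°C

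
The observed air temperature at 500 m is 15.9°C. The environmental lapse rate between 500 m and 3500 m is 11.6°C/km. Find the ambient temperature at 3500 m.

500 → 3500 m (environmental, 11.6°C/km): ΔT = -11.6 × 3 = -34.8°C → T = -18.9°C

-18.9°C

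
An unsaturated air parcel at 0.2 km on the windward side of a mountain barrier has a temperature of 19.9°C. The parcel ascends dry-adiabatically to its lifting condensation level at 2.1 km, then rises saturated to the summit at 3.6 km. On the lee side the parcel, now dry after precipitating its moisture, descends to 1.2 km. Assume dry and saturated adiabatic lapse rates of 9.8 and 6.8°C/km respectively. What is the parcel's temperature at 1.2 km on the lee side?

Dry to 2100 m: -9.8 × 1.9 km = -18.62°C, so T = 1.28°C.
Saturated to 3600 m: -6.8 × 1.5 km = -10.2°C, so T = -8.92°C.
Dry descent to 1200 m: +9.8 × 2.4 km = +23.52°C, so T = 14.6°C.

14.6°C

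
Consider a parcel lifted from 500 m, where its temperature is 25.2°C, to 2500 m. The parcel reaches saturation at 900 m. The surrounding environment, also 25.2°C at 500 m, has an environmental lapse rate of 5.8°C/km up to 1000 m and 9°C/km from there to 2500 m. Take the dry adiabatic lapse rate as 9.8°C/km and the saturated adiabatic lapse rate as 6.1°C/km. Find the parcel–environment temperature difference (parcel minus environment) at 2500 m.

Parcel:
  500–900 m, dry: Δz = 0.4 km ⇒ ΔT = -3.92°C; T = 21.28°C
  900–2500 m, saturated: Δz = 1.6 km ⇒ ΔT = -9.76°C; T = 11.52°C
Environment:
  500–1000 m, environment, lower layer: Δz = 0.5 km ⇒ ΔT = -2.9°C; T = 22.3°C
  1000–2500 m, environment, upper layer: Δz = 1.5 km ⇒ ΔT = -13.5°C; T = 8.8°C
T_parcel − T_env = 11.52 − 8.8 = +2.72°C

+2.72°C (parcel warmer than environment)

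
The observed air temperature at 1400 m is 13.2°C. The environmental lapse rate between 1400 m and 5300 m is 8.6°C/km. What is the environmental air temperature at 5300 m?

-20.34°C

From 1400 m to 5300 m (environmental): cools by 8.6 × 3.9 = 33.54°C, giving -20.34°C.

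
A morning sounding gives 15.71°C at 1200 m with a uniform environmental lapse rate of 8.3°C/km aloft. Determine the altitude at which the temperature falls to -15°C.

Height above start = (15.71 − (-15)) / 8.3 = 3.7 km
Altitude = 1200 m + 3700 m = 4900 m

4900 m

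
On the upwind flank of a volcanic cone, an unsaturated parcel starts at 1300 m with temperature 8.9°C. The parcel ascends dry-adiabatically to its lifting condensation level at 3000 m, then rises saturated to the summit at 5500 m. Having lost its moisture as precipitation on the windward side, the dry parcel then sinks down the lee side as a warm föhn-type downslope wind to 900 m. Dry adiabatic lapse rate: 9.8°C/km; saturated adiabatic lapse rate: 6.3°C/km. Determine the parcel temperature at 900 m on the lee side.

1300–3000 m, dry: Δz = 1.7 km ⇒ ΔT = -16.66°C; T = -7.76°C
3000–5500 m, saturated: Δz = 2.5 km ⇒ ΔT = -15.75°C; T = -23.51°C
5500–900 m, dry descent: Δz = 4.6 km ⇒ ΔT = +45.08°C; T = 21.57°C

21.57°C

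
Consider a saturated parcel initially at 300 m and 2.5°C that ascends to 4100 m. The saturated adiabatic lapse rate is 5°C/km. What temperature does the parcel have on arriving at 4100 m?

-16.5°C

Saturated adiabatic to 4100 m: -5 × 3.8 km = -19°C, so T = -16.5°C.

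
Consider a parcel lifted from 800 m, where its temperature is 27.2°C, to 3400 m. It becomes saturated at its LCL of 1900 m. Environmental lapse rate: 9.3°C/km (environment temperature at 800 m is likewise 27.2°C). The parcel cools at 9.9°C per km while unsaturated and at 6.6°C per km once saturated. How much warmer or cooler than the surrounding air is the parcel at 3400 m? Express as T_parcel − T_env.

Parcel:
  Dry to 1900 m: -9.9 × 1.1 km = -10.89°C, so T = 16.31°C.
  Saturated to 3400 m: -6.6 × 1.5 km = -9.9°C, so T = 6.41°C.
Environment:
  Environment to 3400 m: -9.3 × 2.6 km = -24.18°C, so T = 3.02°C.
T_parcel − T_env = 6.41 − 3.02 = +3.39°C

+3.39°C (parcel warmer than environment)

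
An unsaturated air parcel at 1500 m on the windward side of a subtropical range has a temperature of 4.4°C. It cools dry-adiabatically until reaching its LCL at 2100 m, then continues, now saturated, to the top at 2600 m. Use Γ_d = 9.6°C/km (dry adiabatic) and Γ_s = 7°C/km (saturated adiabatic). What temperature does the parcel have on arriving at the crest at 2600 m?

-4.86°C

From 1500 m to 2100 m (dry): cools by 9.6 × 0.6 = 5.76°C, giving -1.36°C.
From 2100 m to 2600 m (saturated): cools by 7 × 0.5 = 3.5°C, giving -4.86°C.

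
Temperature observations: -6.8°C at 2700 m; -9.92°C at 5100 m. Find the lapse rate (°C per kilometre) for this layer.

Γ = −ΔT/Δz = (-6.8 − (-9.92)) / (5100 − 2700) m
  = 3.12°C / 2.4 km = 1.3°C/km

1.3°C/km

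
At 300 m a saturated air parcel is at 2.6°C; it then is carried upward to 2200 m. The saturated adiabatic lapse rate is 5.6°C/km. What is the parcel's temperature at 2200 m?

-8.04°C

From 300 m to 2200 m (saturated adiabatic): cools by 5.6 × 1.9 = 10.64°C, giving -8.04°C.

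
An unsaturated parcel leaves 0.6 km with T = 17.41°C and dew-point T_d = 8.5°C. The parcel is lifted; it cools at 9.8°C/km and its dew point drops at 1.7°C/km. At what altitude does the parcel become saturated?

1.7 km

T and T_d converge at 9.8 − 1.7 = 8.1°C per km
Height above start = (17.41 − 8.5) / 8.1 = 1.1 km
LCL altitude = 600 m + 1100 m = 1700 m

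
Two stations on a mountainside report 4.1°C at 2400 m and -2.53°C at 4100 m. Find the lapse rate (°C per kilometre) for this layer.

3.9°C/km

Γ = −ΔT/Δz = (4.1 − (-2.53)) / (4100 − 2400) m
  = 6.63°C / 1.7 km = 3.9°C/km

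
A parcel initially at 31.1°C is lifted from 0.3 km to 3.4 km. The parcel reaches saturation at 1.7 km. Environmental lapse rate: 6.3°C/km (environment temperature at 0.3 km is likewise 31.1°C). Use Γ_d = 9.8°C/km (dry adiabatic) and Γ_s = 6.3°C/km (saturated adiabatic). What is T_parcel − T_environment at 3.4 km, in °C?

-4.9°C (parcel cooler than environment)

Parcel:
  300 → 1700 m (dry, 9.8°C/km): ΔT = -9.8 × 1.4 = -13.72°C → T = 17.38°C
  1700 → 3400 m (saturated, 6.3°C/km): ΔT = -6.3 × 1.7 = -10.71°C → T = 6.67°C
Environment:
  300 → 3400 m (environment, 6.3°C/km): ΔT = -6.3 × 3.1 = -19.53°C → T = 11.57°C
T_parcel − T_env = 6.67 − 11.57 = -4.9°C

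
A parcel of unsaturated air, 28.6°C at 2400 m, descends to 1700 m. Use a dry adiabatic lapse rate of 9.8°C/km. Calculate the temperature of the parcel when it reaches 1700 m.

From 2400 m to 1700 m (dry adiabatic): warms by 9.8 × 0.7 = 6.86°C, giving 35.46°C.

35.46°C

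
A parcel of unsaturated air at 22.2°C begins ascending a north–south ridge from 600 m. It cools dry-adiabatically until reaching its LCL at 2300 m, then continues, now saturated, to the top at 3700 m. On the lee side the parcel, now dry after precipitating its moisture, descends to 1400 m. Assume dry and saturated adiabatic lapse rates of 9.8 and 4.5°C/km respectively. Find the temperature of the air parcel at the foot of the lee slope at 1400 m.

600–2300 m, dry: Δz = 1.7 km ⇒ ΔT = -16.66°C; T = 5.54°C
2300–3700 m, saturated: Δz = 1.4 km ⇒ ΔT = -6.3°C; T = -0.76°C
3700–1400 m, dry descent: Δz = 2.3 km ⇒ ΔT = +22.54°C; T = 21.78°C

21.78°C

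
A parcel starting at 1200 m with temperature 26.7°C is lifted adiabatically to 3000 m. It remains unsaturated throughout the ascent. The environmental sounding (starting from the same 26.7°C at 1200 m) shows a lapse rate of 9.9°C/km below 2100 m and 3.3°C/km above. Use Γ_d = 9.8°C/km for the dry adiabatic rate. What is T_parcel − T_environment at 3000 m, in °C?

-5.76°C (parcel cooler than environment)

Parcel:
  1200 → 3000 m (dry, 9.8°C/km): ΔT = -9.8 × 1.8 = -17.64°C → T = 9.06°C
Environment:
  1200 → 2100 m (environment, lower layer, 9.9°C/km): ΔT = -9.9 × 0.9 = -8.91°C → T = 17.79°C
  2100 → 3000 m (environment, upper layer, 3.3°C/km): ΔT = -3.3 × 0.9 = -2.97°C → T = 14.82°C
T_parcel − T_env = 9.06 − 14.82 = -5.76°C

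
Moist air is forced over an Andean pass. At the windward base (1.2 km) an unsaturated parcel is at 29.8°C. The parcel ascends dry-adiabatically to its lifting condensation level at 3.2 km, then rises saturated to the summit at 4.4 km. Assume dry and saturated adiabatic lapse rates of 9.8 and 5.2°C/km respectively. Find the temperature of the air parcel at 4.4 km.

1200 → 3200 m (dry, 9.8°C/km): ΔT = -9.8 × 2 = -19.6°C → T = 10.2°C
3200 → 4400 m (saturated, 5.2°C/km): ΔT = -5.2 × 1.2 = -6.24°C → T = 3.96°C

3.96°C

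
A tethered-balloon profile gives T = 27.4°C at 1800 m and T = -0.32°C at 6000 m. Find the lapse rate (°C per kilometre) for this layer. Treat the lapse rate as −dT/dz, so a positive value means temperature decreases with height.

Γ = −ΔT/Δz = (27.4 − (-0.32)) / (6000 − 1800) m
  = 27.72°C / 4.2 km = 6.6°C/km

6.6°C/km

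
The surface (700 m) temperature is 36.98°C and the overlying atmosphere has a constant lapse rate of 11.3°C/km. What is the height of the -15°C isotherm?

5300 m

Height above start = (36.98 − (-15)) / 11.3 = 4.6 km
Altitude = 700 m + 4600 m = 5300 m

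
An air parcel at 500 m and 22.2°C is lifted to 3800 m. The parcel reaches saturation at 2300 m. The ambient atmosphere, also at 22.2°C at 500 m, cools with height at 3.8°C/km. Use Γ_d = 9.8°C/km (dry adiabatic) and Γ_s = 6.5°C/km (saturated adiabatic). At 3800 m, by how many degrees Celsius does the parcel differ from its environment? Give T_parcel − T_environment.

-14.85°C (parcel cooler than environment)

Parcel:
  From 500 m to 2300 m (dry): cools by 9.8 × 1.8 = 17.64°C, giving 4.56°C.
  From 2300 m to 3800 m (saturated): cools by 6.5 × 1.5 = 9.75°C, giving -5.19°C.
Environment:
  From 500 m to 3800 m (environment): cools by 3.8 × 3.3 = 12.54°C, giving 9.66°C.
T_parcel − T_env = -5.19 − 9.66 = -14.85°C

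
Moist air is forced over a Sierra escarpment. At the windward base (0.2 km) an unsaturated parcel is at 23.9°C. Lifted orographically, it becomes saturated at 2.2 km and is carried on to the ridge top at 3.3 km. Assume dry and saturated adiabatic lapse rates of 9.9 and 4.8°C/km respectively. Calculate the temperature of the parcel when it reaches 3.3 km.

-1.18°C

Dry to 2200 m: -9.9 × 2 km = -19.8°C, so T = 4.1°C.
Saturated to 3300 m: -4.8 × 1.1 km = -5.28°C, so T = -1.18°C.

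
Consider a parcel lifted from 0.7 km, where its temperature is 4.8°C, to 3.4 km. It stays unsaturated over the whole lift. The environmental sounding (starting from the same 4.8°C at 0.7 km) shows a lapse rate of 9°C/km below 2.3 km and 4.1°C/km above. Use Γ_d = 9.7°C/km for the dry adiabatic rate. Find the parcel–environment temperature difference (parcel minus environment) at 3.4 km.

-7.28°C (parcel cooler than environment)

Parcel:
  700–3400 m, dry: Δz = 2.7 km ⇒ ΔT = -26.19°C; T = -21.39°C
Environment:
  700–2300 m, environment, lower layer: Δz = 1.6 km ⇒ ΔT = -14.4°C; T = -9.6°C
  2300–3400 m, environment, upper layer: Δz = 1.1 km ⇒ ΔT = -4.51°C; T = -14.11°C
T_parcel − T_env = -21.39 − (-14.11) = -7.28°C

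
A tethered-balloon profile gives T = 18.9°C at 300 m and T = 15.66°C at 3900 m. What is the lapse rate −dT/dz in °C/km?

0.9°C/km

Γ = −ΔT/Δz = (18.9 − 15.66) / (3900 − 300) m
  = 3.24°C / 3.6 km = 0.9°C/km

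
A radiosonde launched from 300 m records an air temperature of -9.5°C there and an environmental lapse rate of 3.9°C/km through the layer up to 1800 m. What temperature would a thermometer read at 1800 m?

From 300 m to 1800 m (environmental): cools by 3.9 × 1.5 = 5.85°C, giving -15.35°C.

-15.35°C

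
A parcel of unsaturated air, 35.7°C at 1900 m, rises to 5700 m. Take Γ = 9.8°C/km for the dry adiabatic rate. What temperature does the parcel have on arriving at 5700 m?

From 1900 m to 5700 m (dry adiabatic): cools by 9.8 × 3.8 = 37.24°C, giving -1.54°C.

-1.54°C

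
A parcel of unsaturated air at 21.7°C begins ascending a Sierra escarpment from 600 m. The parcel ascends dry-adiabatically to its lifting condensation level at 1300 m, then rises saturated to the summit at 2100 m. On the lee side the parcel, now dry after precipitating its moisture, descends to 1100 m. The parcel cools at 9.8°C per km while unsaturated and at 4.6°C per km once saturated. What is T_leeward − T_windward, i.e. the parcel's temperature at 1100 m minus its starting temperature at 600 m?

-0.74°C

600 → 1300 m (dry, 9.8°C/km): ΔT = -9.8 × 0.7 = -6.86°C → T = 14.84°C
1300 → 2100 m (saturated, 4.6°C/km): ΔT = -4.6 × 0.8 = -3.68°C → T = 11.16°C
2100 → 1100 m (dry descent, 9.8°C/km): ΔT = +9.8 × 1 = +9.8°C → T = 20.96°C
Net change vs windward start: 20.96 − 21.7 = -0.74°C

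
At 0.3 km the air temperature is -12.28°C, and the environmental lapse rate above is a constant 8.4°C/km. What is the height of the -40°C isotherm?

3.6 km

Height above start = (-12.28 − (-40)) / 8.4 = 3.3 km
Altitude = 300 m + 3300 m = 3600 m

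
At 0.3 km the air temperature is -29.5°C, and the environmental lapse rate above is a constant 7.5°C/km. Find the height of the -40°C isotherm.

1.7 km

Height above start = (-29.5 − (-40)) / 7.5 = 1.4 km
Altitude = 300 m + 1400 m = 1700 m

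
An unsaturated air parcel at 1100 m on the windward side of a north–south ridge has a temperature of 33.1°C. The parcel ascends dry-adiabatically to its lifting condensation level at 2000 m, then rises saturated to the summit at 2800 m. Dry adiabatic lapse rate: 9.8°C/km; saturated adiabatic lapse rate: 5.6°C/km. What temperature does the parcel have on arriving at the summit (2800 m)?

19.8°C

Dry to 2000 m: -9.8 × 0.9 km = -8.82°C, so T = 24.28°C.
Saturated to 2800 m: -5.6 × 0.8 km = -4.48°C, so T = 19.8°C.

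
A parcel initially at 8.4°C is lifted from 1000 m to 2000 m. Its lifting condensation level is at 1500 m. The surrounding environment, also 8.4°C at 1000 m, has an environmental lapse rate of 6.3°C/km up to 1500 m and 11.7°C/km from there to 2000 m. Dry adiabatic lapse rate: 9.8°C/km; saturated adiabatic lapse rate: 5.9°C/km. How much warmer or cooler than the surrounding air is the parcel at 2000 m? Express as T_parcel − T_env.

+1.15°C (parcel warmer than environment)

Parcel:
  Dry to 1500 m: -9.8 × 0.5 km = -4.9°C, so T = 3.5°C.
  Saturated to 2000 m: -5.9 × 0.5 km = -2.95°C, so T = 0.55°C.
Environment:
  Environment, lower layer to 1500 m: -6.3 × 0.5 km = -3.15°C, so T = 5.25°C.
  Environment, upper layer to 2000 m: -11.7 × 0.5 km = -5.85°C, so T = -0.6°C.
T_parcel − T_env = 0.55 − (-0.6) = +1.15°C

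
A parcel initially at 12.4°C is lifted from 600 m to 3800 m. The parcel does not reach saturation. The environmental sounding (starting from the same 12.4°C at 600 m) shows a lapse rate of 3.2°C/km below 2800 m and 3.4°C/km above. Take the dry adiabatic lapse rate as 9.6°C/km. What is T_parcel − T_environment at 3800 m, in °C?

Parcel:
  600–3800 m, dry: Δz = 3.2 km ⇒ ΔT = -30.72°C; T = -18.32°C
Environment:
  600–2800 m, environment, lower layer: Δz = 2.2 km ⇒ ΔT = -7.04°C; T = 5.36°C
  2800–3800 m, environment, upper layer: Δz = 1 km ⇒ ΔT = -3.4°C; T = 1.96°C
T_parcel − T_env = -18.32 − 1.96 = -20.28°C

-20.28°C (parcel cooler than environment)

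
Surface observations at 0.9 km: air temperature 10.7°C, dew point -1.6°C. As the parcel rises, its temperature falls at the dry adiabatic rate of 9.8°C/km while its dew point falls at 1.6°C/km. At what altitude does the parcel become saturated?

T and T_d converge at 9.8 − 1.6 = 8.2°C per km
Height above start = (10.7 − (-1.6)) / 8.2 = 1.5 km
LCL altitude = 900 m + 1500 m = 2400 m

2.4 km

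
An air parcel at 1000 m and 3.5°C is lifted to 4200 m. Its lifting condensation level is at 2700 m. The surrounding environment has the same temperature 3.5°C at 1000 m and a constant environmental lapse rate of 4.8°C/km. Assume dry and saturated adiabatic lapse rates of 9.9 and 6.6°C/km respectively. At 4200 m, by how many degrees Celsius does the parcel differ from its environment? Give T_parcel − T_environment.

Parcel:
  1000 → 2700 m (dry, 9.9°C/km): ΔT = -9.9 × 1.7 = -16.83°C → T = -13.33°C
  2700 → 4200 m (saturated, 6.6°C/km): ΔT = -6.6 × 1.5 = -9.9°C → T = -23.23°C
Environment:
  1000 → 4200 m (environment, 4.8°C/km): ΔT = -4.8 × 3.2 = -15.36°C → T = -11.86°C
T_parcel − T_env = -23.23 − (-11.86) = -11.37°C

-11.37°C (parcel cooler than environment)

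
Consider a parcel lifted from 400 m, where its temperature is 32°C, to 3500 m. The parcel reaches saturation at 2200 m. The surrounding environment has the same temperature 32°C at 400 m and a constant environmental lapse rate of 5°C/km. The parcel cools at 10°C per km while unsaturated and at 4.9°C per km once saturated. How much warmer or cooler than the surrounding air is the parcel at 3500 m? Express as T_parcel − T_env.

Parcel:
  Dry to 2200 m: -10 × 1.8 km = -18°C, so T = 14°C.
  Saturated to 3500 m: -4.9 × 1.3 km = -6.37°C, so T = 7.63°C.
Environment:
  Environment to 3500 m: -5 × 3.1 km = -15.5°C, so T = 16.5°C.
T_parcel − T_env = 7.63 − 16.5 = -8.87°C

-8.87°C (parcel cooler than environment)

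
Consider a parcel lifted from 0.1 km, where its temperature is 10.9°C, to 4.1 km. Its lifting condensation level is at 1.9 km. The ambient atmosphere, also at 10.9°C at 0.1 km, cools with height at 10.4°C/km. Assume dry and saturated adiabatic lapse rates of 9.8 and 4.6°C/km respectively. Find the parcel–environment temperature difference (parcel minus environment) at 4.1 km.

Parcel:
  100 → 1900 m (dry, 9.8°C/km): ΔT = -9.8 × 1.8 = -17.64°C → T = -6.74°C
  1900 → 4100 m (saturated, 4.6°C/km): ΔT = -4.6 × 2.2 = -10.12°C → T = -16.86°C
Environment:
  100 → 4100 m (environment, 10.4°C/km): ΔT = -10.4 × 4 = -41.6°C → T = -30.7°C
T_parcel − T_env = -16.86 − (-30.7) = +13.84°C

+13.84°C (parcel warmer than environment)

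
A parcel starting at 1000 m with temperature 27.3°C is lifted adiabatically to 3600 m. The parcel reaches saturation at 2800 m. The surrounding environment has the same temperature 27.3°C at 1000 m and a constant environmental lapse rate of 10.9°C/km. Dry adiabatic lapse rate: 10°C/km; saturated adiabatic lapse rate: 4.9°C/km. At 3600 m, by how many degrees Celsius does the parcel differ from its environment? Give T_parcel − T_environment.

Parcel:
  1000 → 2800 m (dry, 10°C/km): ΔT = -10 × 1.8 = -18°C → T = 9.3°C
  2800 → 3600 m (saturated, 4.9°C/km): ΔT = -4.9 × 0.8 = -3.92°C → T = 5.38°C
Environment:
  1000 → 3600 m (environment, 10.9°C/km): ΔT = -10.9 × 2.6 = -28.34°C → T = -1.04°C
T_parcel − T_env = 5.38 − (-1.04) = +6.42°C

+6.42°C (parcel warmer than environment)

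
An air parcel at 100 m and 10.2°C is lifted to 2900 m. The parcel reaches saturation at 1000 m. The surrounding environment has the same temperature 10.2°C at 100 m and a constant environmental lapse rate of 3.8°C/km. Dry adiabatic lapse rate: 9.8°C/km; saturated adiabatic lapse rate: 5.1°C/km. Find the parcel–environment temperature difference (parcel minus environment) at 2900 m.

-7.87°C (parcel cooler than environment)

Parcel:
  Dry to 1000 m: -9.8 × 0.9 km = -8.82°C, so T = 1.38°C.
  Saturated to 2900 m: -5.1 × 1.9 km = -9.69°C, so T = -8.31°C.
Environment:
  Environment to 2900 m: -3.8 × 2.8 km = -10.64°C, so T = -0.44°C.
T_parcel − T_env = -8.31 − (-0.44) = -7.87°C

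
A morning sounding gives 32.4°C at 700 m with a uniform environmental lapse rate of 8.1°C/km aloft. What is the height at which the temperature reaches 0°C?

4700 m

Height above start = (32.4 − 0) / 8.1 = 4 km
Altitude = 700 m + 4000 m = 4700 m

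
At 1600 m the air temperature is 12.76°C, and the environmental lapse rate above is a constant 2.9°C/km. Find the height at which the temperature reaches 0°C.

6000 m

Height above start = (12.76 − 0) / 2.9 = 4.4 km
Altitude = 1600 m + 4400 m = 6000 m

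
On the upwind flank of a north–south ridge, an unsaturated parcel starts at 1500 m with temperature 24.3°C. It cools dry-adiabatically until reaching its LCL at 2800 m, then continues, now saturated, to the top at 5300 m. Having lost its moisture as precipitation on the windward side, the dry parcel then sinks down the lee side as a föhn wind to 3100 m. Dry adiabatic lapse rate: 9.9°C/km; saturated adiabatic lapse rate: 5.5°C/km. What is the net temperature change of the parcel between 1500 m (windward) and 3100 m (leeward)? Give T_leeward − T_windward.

From 1500 m to 2800 m (dry): cools by 9.9 × 1.3 = 12.87°C, giving 11.43°C.
From 2800 m to 5300 m (saturated): cools by 5.5 × 2.5 = 13.75°C, giving -2.32°C.
From 5300 m to 3100 m (dry descent): warms by 9.9 × 2.2 = 21.78°C, giving 19.46°C.
Net change vs windward start: 19.46 − 24.3 = -4.84°C

-4.84°C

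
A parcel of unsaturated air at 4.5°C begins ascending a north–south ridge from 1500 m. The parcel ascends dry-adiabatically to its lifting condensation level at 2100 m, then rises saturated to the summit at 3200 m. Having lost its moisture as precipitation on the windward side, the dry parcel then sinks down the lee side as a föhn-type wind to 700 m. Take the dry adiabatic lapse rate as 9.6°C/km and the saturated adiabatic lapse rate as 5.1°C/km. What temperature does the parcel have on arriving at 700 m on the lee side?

17.13°C

From 1500 m to 2100 m (dry): cools by 9.6 × 0.6 = 5.76°C, giving -1.26°C.
From 2100 m to 3200 m (saturated): cools by 5.1 × 1.1 = 5.61°C, giving -6.87°C.
From 3200 m to 700 m (dry descent): warms by 9.6 × 2.5 = 24°C, giving 17.13°C.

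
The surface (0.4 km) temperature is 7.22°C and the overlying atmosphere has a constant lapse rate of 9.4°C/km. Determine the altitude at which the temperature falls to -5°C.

1.7 km

Height above start = (7.22 − (-5)) / 9.4 = 1.3 km
Altitude = 400 m + 1300 m = 1700 m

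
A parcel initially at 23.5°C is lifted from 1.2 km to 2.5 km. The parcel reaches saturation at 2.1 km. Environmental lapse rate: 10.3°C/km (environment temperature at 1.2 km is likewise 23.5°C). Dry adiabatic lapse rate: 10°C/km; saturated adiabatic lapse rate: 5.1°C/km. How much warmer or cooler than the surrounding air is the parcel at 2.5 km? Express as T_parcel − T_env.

+2.35°C (parcel warmer than environment)

Parcel:
  Dry to 2100 m: -10 × 0.9 km = -9°C, so T = 14.5°C.
  Saturated to 2500 m: -5.1 × 0.4 km = -2.04°C, so T = 12.46°C.
Environment:
  Environment to 2500 m: -10.3 × 1.3 km = -13.39°C, so T = 10.11°C.
T_parcel − T_env = 12.46 − 10.11 = +2.35°C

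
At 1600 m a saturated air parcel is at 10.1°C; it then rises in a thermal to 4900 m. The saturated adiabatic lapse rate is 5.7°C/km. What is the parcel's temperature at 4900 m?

-8.71°C

1600–4900 m, saturated adiabatic: Δz = 3.3 km ⇒ ΔT = -18.81°C; T = -8.71°C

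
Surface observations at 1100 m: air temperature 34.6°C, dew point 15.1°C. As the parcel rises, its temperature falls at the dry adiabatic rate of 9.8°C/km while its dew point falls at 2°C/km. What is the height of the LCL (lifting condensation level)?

3600 m

T and T_d converge at 9.8 − 2 = 7.8°C per km
Height above start = (34.6 − 15.1) / 7.8 = 2.5 km
LCL altitude = 1100 m + 2500 m = 3600 m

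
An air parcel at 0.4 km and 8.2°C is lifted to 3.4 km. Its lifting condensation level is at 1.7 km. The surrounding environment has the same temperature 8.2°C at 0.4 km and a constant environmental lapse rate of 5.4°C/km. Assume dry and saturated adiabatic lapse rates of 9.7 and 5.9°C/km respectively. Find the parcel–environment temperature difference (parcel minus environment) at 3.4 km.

-6.44°C (parcel cooler than environment)

Parcel:
  400 → 1700 m (dry, 9.7°C/km): ΔT = -9.7 × 1.3 = -12.61°C → T = -4.41°C
  1700 → 3400 m (saturated, 5.9°C/km): ΔT = -5.9 × 1.7 = -10.03°C → T = -14.44°C
Environment:
  400 → 3400 m (environment, 5.4°C/km): ΔT = -5.4 × 3 = -16.2°C → T = -8°C
T_parcel − T_env = -14.44 − (-8) = -6.44°C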